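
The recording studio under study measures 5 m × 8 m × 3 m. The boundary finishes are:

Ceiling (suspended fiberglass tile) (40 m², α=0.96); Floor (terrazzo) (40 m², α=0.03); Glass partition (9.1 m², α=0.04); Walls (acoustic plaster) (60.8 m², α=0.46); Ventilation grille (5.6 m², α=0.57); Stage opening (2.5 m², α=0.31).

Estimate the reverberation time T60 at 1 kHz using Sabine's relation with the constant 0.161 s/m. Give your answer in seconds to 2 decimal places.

A = Σ Sᵢαᵢ = 40×0.96 + 40×0.03 + 9.1×0.04 + 60.8×0.46 + 5.6×0.57 + 2.5×0.31 = 71.899 sabins.
Room volume: 120 m³.
RT60 = 0.161 · V / A = 0.161 × 120 / 71.899 = 0.27 s.

0.27 seconds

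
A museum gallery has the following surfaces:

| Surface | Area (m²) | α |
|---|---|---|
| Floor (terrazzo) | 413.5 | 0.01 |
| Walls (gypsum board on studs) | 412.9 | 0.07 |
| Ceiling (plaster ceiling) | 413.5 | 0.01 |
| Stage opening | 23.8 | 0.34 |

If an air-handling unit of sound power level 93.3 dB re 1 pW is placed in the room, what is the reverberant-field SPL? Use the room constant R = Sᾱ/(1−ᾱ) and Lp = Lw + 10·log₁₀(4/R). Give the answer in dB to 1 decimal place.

82.6 dB

Σ(Sᵢαᵢ) = 413.5×0.01 + 412.9×0.07 + 413.5×0.01 + 23.8×0.34 = 45.265; total area S = 1263.7 m².
ᾱ = 0.0358, so room constant R = A/(1−ᾱ) = 46.946 m².
Lp = 93.3 + 10·log₁₀(4/46.946) = 93.3 + (-10.70) = 82.6 dB.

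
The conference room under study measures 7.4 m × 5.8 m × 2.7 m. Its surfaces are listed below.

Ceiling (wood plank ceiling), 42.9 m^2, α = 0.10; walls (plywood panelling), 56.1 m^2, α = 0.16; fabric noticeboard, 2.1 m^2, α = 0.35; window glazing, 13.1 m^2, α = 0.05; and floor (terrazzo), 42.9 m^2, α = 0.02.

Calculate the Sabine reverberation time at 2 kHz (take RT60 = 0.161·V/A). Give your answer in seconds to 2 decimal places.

A = Σ Sᵢαᵢ = 42.9·0.10 + 56.1·0.16 + 2.1·0.35 + 13.1·0.05 + 42.9·0.02 = 15.514 sabins.
V = 7.4·5.8·2.7 = 115.884 m³.
T = 0.161 V/A = 0.161·115.884/15.514 = 1.20 s.

1.20 s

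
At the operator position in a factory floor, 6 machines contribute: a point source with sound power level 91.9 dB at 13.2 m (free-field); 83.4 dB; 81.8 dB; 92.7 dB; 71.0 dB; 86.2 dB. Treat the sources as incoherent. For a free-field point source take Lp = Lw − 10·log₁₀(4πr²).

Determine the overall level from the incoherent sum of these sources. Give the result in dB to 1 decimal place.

Source at 13.2 m: Lp = 91.9 − 10·log₁₀(4π·13.2²) = 91.9 − 10·log₁₀(2189.564) = 58.5 dB.
Σ 10^(Lᵢ/10) = 2.662e+09.
Combined level = 10 log₁₀(2.662e+09) = 94.3 dB.

94.3 dB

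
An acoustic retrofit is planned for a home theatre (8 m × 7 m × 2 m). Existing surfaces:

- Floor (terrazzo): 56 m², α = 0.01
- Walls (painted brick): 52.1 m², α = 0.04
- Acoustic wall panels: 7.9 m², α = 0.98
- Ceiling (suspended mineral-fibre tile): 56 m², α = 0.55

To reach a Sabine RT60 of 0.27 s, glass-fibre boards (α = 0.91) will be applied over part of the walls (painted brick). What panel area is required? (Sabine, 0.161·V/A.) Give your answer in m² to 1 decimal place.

Total absorption A₁ = 56×0.01 + 52.1×0.04 + 7.9×0.98 + 56×0.55
  = 0.560 + 2.084 + 7.742 + 30.800 = 41.186 m² sabins.
V = 112 m³. Target absorption A₂ = 0.161 × 112 / 0.27 = 66.785 sabins.
ΔA needed = 66.785 − 41.186 = 25.599 sabins.
Net gain per m²: Δα = 0.91 − 0.04 = 0.87.
Panel area = 25.599 / 0.87 = 29.4 m².

29.4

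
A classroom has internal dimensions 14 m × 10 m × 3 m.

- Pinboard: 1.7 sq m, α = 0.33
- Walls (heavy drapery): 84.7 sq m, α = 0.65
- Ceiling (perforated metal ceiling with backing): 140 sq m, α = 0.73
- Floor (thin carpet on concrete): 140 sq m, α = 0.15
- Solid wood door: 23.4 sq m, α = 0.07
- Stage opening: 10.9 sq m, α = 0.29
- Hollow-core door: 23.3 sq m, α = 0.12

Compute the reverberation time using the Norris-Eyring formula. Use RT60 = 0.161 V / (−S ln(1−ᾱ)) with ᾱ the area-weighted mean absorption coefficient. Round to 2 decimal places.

0.28 sec

Total surface area S = 1.7 + 84.7 + 140 + 140 + 23.4 + 10.9 + 23.3 = 424.0 sq m.
Σ(Sᵢαᵢ) = 1.7·0.33 + 84.7·0.65 + 140·0.73 + 140·0.15 + 23.4·0.07 + 10.9·0.29 + 23.3·0.12 = 186.411.
Mean coefficient ᾱ = A/S = 0.4396.
−S·ln(1−ᾱ) = −424.0 × ln(1 − 0.4396) = 245.540.
V = 14 × 10 × 3 = 420 m³.
T = 0.161·V/[−S·ln(1−ᾱ)] = 0.161·420/245.540 = 0.28 s.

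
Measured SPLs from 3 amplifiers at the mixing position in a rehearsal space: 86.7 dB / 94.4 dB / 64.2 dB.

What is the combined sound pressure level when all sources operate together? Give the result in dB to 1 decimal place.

Converting to relative power and adding: 10^(86.7/10) + 10^(94.4/10) + 10^(64.2/10) = 3.225e+09.
Combined level = 10 log₁₀(3.225e+09) = 95.1 dB.

95.1 dB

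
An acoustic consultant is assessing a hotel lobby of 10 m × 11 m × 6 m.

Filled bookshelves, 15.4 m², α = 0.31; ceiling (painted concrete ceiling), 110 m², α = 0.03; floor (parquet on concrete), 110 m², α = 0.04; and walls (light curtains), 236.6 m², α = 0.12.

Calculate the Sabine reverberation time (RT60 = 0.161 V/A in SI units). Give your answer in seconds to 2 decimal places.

2.60 s

Equivalent absorption area: A = 15.4·0.31 + 110·0.03 + 110·0.04 + 236.6·0.12 = 40.866 m².
V = 10·11·6 = 660 m³.
T = 0.161 V/A = 0.161·660/40.866 = 2.60 s.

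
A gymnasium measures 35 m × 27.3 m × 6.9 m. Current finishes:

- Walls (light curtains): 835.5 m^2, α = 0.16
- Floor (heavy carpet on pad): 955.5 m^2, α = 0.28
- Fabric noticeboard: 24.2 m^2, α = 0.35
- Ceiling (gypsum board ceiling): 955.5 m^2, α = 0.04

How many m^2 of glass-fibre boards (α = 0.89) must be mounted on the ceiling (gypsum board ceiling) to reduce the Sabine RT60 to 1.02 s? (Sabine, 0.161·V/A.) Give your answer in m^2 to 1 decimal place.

A₁ = Σ Sᵢαᵢ = 835.5·0.16 + 955.5·0.28 + 24.2·0.35 + 955.5·0.04 = 447.910 sabins.
Required A₂ = 0.161·6592.95/1.02 = 1040.652 sabins.
ΔA needed = 1040.652 − 447.910 = 592.742 sabins.
Each m^2 of panel replacing the ceiling (gypsum board ceiling) adds (0.89 − 0.04) = 0.85 sabins.
Area = ΔA/Δα = 592.742/0.85 = 697.3 m^2.

697.3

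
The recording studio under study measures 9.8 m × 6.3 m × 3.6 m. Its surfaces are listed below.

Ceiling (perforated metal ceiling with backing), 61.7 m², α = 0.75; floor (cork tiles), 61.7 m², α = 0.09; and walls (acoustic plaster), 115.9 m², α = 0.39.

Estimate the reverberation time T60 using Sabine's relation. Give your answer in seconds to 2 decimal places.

0.37 seconds

Summing Sᵢαᵢ: 46.275 + 5.553 + 45.201 → A = 97.029 sabins.
V = 9.8·6.3·3.6 = 222.264 m³.
Sabine: RT60 = 0.161 × 222.264 / 97.029 = 0.37 s.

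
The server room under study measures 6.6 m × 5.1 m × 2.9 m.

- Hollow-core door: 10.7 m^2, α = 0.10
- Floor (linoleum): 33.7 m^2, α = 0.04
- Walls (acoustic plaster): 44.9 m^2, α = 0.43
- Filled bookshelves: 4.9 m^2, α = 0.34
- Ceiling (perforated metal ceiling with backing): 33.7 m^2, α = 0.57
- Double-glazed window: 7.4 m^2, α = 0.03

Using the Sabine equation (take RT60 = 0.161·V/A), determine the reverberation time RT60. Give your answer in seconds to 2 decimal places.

Summing Sᵢαᵢ: 1.070 + 1.348 + 19.307 + 1.666 + 19.209 + 0.222 → A = 42.822 sabins.
V = 6.6·5.1·2.9 = 97.614 m³.
T = 0.161 V/A = 0.161·97.614/42.822 = 0.37 s.

0.37 seconds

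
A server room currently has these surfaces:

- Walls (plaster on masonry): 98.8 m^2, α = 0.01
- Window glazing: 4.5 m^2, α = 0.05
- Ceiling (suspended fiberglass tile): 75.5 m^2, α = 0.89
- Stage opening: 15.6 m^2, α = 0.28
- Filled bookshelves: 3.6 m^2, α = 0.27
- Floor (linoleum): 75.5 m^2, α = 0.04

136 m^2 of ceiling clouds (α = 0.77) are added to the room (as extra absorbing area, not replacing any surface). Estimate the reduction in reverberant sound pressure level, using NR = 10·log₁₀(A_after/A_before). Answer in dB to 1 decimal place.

3.7 dB

Total absorption A_before = 98.8×0.01 + 4.5×0.05 + 75.5×0.89 + 15.6×0.28 + 3.6×0.27 + 75.5×0.04
  = 0.988 + 0.225 + 67.195 + 4.368 + 0.972 + 3.020 = 76.768 m^2 sabins.
Treatment contributes 136·0.77 = 104.720 sabins.
A_after = 76.768 + 104.720 = 181.488 sabins.
NR = 10·log₁₀(181.488/76.768) = 3.7 dB.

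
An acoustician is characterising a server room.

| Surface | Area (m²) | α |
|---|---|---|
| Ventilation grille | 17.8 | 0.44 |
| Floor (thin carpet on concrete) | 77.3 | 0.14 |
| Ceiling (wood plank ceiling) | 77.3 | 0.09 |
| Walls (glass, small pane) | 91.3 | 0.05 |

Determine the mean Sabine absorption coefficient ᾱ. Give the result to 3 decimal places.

S = Σ Sᵢ = 17.8 + 77.3 + 77.3 + 91.3 = 263.7 m².
Weighted sum Σ Sα = 30.176.
ᾱ = A/S = 0.114.

0.114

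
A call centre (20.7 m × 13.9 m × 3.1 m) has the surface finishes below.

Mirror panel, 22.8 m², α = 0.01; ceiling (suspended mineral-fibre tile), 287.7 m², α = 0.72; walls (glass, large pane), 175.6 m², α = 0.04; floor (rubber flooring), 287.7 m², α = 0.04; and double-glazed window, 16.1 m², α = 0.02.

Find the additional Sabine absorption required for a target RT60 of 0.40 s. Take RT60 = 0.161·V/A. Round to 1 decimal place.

132.8 sabins

A₁ = Σ Sᵢαᵢ = 22.8·0.01 + 287.7·0.72 + 175.6·0.04 + 287.7·0.04 + 16.1·0.02 = 226.226 sabins.
For T = 0.40 s, need A₂ = 0.161·V/T = 0.161·891.963/0.40 = 359.015 sabins.
Shortfall: 359.015 − 226.226 = 132.8 sabins.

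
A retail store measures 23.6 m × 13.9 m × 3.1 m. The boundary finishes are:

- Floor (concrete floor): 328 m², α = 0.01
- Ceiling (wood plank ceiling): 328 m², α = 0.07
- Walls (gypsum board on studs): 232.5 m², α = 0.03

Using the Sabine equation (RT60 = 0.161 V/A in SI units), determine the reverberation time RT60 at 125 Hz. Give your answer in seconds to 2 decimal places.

4.93 s

Total absorption A = 328·0.01 + 328·0.07 + 232.5·0.03
  = 3.280 + 22.960 + 6.975 = 33.215 m² sabins.
V = 23.6·13.9·3.1 = 1016.924 m³.
Sabine: RT60 = 0.161 × 1016.924 / 33.215 = 4.93 s.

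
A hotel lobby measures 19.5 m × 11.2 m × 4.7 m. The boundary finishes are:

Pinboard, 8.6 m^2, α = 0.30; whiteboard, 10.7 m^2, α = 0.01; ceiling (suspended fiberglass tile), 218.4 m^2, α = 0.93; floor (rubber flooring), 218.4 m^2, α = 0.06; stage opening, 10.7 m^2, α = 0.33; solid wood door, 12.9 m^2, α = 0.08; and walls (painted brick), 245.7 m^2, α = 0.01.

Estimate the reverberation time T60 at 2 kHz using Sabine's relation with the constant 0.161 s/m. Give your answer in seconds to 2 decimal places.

A = Σ Sᵢαᵢ = 8.6*0.30 + 10.7*0.01 + 218.4*0.93 + 218.4*0.06 + 10.7*0.33 + 12.9*0.08 + 245.7*0.01 = 225.923 sabins.
Room volume: 1026.48 m³.
T = 0.161 V/A = 0.161·1026.48/225.923 = 0.73 s.

0.73 s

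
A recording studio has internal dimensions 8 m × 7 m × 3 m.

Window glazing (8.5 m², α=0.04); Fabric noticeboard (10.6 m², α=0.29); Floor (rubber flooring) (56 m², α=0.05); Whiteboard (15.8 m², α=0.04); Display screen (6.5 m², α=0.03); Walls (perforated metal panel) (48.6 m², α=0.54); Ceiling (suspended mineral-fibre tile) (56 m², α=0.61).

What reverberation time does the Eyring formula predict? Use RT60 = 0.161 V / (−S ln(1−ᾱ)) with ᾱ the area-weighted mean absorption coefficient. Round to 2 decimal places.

Total surface area S = 8.5 + 10.6 + 56 + 15.8 + 6.5 + 48.6 + 56 = 202.0 m².
Σ(Sᵢαᵢ) = 8.5·0.04 + 10.6·0.29 + 56·0.05 + 15.8·0.04 + 6.5·0.03 + 48.6·0.54 + 56·0.61 = 67.445.
Mean coefficient ᾱ = A/S = 0.3339.
Eyring denominator: −S ln(1−ᾱ) = 82.076.
V = 8 × 7 × 3 = 168 m³.
T = 0.161·V/[−S·ln(1−ᾱ)] = 0.161·168/82.076 = 0.33 s.

0.33 s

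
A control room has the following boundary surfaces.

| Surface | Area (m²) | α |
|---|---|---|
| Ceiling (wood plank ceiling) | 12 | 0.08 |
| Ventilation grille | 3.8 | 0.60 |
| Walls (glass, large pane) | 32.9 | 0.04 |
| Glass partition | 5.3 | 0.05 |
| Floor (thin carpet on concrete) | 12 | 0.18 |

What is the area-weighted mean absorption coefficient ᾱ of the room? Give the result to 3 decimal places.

Total surface area S = 66.0 m².
Weighted sum Σ Sα = 6.981.
ᾱ = 6.981 / 66.0 = 0.106.

0.106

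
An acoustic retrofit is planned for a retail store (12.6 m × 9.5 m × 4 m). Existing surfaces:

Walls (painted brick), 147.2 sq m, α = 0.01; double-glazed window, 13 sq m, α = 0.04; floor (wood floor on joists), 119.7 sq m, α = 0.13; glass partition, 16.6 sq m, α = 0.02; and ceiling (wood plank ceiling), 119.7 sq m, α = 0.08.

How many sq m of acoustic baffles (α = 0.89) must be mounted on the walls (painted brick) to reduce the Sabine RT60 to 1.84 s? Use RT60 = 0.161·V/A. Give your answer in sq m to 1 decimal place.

Total absorption A₁ = 147.2*0.01 + 13*0.04 + 119.7*0.13 + 16.6*0.02 + 119.7*0.08
  = 1.472 + 0.520 + 15.561 + 0.332 + 9.576 = 27.461 sq m sabins.
Required A₂ = 0.161·478.8/1.84 = 41.895 sabins.
Absorption to add: 41.895 − 27.461 = 14.434 sabins.
Net gain per sq m: Δα = 0.89 − 0.01 = 0.88.
Panel area = 14.434 / 0.88 = 16.4 sq m.

16.4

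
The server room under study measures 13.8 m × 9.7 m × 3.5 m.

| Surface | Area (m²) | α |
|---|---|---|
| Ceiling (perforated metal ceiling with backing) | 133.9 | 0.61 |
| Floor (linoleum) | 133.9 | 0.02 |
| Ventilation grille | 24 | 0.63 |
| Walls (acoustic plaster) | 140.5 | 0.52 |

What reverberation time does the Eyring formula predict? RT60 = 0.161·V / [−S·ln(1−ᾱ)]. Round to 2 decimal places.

S = Σ Sᵢ = 432.3 m².
Absorption A = 133.9·0.61 + 133.9·0.02 + 24·0.63 + 140.5·0.52 = 172.537 sabins.
ᾱ = 172.537 / 432.3 = 0.3991.
Eyring denominator: −S ln(1−ᾱ) = 220.182.
V = 13.8 × 9.7 × 3.5 = 468.51 m³.
RT60 = 0.161 × 468.51 / 220.182 = 0.34 s.

0.34 seconds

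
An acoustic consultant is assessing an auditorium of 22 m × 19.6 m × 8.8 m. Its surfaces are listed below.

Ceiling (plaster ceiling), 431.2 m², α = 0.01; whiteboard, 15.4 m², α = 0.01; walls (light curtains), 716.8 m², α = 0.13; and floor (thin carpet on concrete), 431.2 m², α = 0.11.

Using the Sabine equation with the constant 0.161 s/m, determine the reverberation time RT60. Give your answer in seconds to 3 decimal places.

4.211 s

A = Σ Sᵢαᵢ = 431.2*0.01 + 15.4*0.01 + 716.8*0.13 + 431.2*0.11 = 145.082 sabins.
V = 22·19.6·8.8 = 3794.56 m³.
T = 0.161 V/A = 0.161·3794.56/145.082 = 4.211 s.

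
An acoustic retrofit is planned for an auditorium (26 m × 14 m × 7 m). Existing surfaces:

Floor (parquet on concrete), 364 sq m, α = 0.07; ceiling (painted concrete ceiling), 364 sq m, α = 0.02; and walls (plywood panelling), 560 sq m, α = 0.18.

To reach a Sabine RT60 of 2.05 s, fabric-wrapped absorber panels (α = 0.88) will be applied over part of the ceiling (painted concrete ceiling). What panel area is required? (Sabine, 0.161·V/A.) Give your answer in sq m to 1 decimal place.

77.4

Total absorption A₁ = 364·0.07 + 364·0.02 + 560·0.18
  = 25.480 + 7.280 + 100.800 = 133.560 sq m sabins.
V = 2548 m³. Target absorption A₂ = 0.161 × 2548 / 2.05 = 200.111 sabins.
Absorption to add: 200.111 − 133.560 = 66.551 sabins.
Each sq m of panel replacing the ceiling (painted concrete ceiling) adds (0.88 − 0.02) = 0.86 sabins.
Panel area = 66.551 / 0.86 = 77.4 sq m.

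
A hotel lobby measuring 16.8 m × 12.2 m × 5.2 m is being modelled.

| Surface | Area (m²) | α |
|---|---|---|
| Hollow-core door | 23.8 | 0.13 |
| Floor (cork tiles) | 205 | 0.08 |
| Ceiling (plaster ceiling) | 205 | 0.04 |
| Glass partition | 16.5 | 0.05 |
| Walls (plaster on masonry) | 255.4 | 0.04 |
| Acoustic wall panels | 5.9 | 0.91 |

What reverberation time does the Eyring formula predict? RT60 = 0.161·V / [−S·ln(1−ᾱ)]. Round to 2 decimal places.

Total surface area S = 23.8 + 205 + 205 + 16.5 + 255.4 + 5.9 = 711.6 m².
Σ(Sᵢαᵢ) = 23.8×0.13 + 205×0.08 + 205×0.04 + 16.5×0.05 + 255.4×0.04 + 5.9×0.91 = 44.104.
ᾱ = 44.104 / 711.6 = 0.0620.
Eyring denominator: −S ln(1−ᾱ) = 45.546.
V = 16.8 × 12.2 × 5.2 = 1065.792 m³.
RT60 = 0.161 × 1065.792 / 45.546 = 3.77 s.

3.77 sec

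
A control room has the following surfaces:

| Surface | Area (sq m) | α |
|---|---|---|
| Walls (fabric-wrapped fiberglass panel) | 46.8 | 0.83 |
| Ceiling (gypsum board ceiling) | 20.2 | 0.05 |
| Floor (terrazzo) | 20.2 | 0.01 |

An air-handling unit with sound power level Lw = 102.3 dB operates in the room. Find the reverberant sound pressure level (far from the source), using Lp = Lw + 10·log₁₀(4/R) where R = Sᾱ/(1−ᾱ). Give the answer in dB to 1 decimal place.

A = 40.056 sabins; S = 87.2 sq m.
ᾱ = 40.056/87.2 = 0.4594; R = Sᾱ/(1−ᾱ) = 40.056/(1−0.4594) = 74.095 sq m.
Lp = Lw + 10 log₁₀(4/R) = 102.3 -12.68 = 89.6 dB.

89.6 dB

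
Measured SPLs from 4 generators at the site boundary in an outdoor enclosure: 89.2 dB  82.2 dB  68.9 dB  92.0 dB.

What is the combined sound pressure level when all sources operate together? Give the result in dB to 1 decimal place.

94.1 dB

Sum in the linear (power) domain: Σ 10^(Lᵢ/10) = 10^(89.2/10) + 10^(82.2/10) + 10^(68.9/10) + 10^(92.0/10) = 2.59e+09.
Combined level = 10 log₁₀(2.59e+09) = 94.1 dB.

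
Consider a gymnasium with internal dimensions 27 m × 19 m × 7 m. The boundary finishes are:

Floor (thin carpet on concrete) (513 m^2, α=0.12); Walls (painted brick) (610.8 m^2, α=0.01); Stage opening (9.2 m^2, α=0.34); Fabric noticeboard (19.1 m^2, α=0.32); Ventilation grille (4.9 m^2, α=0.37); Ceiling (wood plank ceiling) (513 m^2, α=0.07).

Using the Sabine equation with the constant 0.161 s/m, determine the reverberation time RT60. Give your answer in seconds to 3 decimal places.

5.044 s

Summing Sᵢαᵢ: 61.560 + 6.108 + 3.128 + 6.112 + 1.813 + 35.910 → A = 114.631 sabins.
V = 27·19·7 = 3591 m³.
Sabine: RT60 = 0.161 × 3591 / 114.631 = 5.044 s.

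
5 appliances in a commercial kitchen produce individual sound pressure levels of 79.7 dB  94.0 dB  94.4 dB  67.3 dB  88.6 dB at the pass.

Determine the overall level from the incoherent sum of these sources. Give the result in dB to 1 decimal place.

Sum in the linear (power) domain: Σ 10^(Lᵢ/10) = 10^(79.7/10) + 10^(94.0/10) + 10^(94.4/10) + 10^(67.3/10) + 10^(88.6/10) = 6.089e+09.
Back to dB: 10·log₁₀ Σ = 97.8 dB.

97.8 dB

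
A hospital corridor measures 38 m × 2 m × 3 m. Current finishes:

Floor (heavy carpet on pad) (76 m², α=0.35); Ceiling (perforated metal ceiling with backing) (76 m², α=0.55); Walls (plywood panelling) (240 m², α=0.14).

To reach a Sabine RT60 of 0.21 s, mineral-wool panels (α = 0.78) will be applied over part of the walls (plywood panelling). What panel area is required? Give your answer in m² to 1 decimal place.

113.8

Total absorption A₁ = 76·0.35 + 76·0.55 + 240·0.14
  = 26.600 + 41.800 + 33.600 = 102.000 m² sabins.
Required A₂ = 0.161·228/0.21 = 174.800 sabins.
ΔA needed = 174.800 − 102.000 = 72.800 sabins.
Net gain per m²: Δα = 0.78 − 0.14 = 0.64.
Panel area = 72.800 / 0.64 = 113.8 m².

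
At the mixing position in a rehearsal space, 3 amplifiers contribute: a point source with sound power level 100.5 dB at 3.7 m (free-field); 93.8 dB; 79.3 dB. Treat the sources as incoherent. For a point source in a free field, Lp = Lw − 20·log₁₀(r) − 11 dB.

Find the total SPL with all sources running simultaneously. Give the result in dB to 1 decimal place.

94.1 dB

Source at 3.7 m: Lp = 100.5 − 20·log₁₀(3.7) − 11 = 78.1 dB.
Σ 10^(Lᵢ/10) = 2.549e+09.
Combined level = 10 log₁₀(2.549e+09) = 94.1 dB.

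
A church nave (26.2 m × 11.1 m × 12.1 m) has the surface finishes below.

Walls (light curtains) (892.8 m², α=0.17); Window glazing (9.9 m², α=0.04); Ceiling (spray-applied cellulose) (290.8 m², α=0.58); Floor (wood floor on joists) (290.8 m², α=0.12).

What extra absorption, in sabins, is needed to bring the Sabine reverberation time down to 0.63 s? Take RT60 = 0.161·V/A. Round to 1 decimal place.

Equivalent absorption area: A₁ = 892.8×0.17 + 9.9×0.04 + 290.8×0.58 + 290.8×0.12 = 355.732 m².
V = 3518.922 m³. Required absorption A₂ = 0.161 × 3518.922 / 0.63 = 899.280 sabins.
Shortfall: 899.280 − 355.732 = 543.5 sabins.

543.5 sabins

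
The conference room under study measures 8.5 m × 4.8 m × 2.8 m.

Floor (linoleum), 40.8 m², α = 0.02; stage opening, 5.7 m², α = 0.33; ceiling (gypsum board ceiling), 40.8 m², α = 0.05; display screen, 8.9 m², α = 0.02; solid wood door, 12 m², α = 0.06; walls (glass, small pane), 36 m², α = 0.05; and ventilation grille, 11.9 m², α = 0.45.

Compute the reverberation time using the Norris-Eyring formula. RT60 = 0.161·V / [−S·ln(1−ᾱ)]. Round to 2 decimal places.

1.38 s

S = Σ Sᵢ = 156.1 m².
Absorption A = 40.8×0.02 + 5.7×0.33 + 40.8×0.05 + 8.9×0.02 + 12×0.06 + 36×0.05 + 11.9×0.45 = 12.790 sabins.
Mean coefficient ᾱ = A/S = 0.0819.
−S·ln(1−ᾱ) = −156.1 × ln(1 − 0.0819) = 13.339.
V = 8.5 × 4.8 × 2.8 = 114.24 m³.
RT60 = 0.161 × 114.24 / 13.339 = 1.38 s.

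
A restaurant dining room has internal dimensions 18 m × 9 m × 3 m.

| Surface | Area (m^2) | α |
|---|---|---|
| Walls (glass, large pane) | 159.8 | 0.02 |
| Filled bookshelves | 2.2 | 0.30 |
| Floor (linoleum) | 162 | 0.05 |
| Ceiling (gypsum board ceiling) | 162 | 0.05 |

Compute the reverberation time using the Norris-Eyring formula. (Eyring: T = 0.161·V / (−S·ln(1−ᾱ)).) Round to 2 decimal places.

3.82 seconds

Total surface area S = 159.8 + 2.2 + 162 + 162 = 486.0 m^2.
Absorption A = 159.8·0.02 + 2.2·0.30 + 162·0.05 + 162·0.05 = 20.056 sabins.
Mean coefficient ᾱ = A/S = 0.0413.
−S·ln(1−ᾱ) = −486.0 × ln(1 − 0.0413) = 20.498.
V = 18 × 9 × 3 = 486 m³.
RT60 = 0.161 × 486 / 20.498 = 3.82 s.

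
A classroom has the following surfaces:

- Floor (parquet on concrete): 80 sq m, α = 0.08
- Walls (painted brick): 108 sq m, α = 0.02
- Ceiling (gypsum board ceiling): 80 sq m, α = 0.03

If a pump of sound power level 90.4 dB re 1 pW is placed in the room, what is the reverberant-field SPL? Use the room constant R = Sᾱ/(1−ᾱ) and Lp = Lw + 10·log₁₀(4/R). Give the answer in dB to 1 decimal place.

85.8 dB

Σ(Sᵢαᵢ) = 80·0.08 + 108·0.02 + 80·0.03 = 10.960; total area S = 268.0 sq m.
ᾱ = 10.960/268.0 = 0.0409; R = Sᾱ/(1−ᾱ) = 10.960/(1−0.0409) = 11.427 sq m.
Lp = 90.4 + 10·log₁₀(4/11.427) = 90.4 + (-4.56) = 85.8 dB.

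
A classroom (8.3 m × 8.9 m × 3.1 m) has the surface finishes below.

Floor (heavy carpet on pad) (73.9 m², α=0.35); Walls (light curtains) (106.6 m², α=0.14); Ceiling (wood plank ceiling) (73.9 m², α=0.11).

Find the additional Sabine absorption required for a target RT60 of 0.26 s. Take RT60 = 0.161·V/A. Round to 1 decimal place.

A₁ = Σ Sᵢαᵢ = 73.9×0.35 + 106.6×0.14 + 73.9×0.11 = 48.918 sabins.
For T = 0.26 s, need A₂ = 0.161·V/T = 0.161·228.997/0.26 = 141.802 sabins.
ΔA = A₂ − A₁ = 141.802 − 48.918 = 92.9 sabins.

92.9 sabins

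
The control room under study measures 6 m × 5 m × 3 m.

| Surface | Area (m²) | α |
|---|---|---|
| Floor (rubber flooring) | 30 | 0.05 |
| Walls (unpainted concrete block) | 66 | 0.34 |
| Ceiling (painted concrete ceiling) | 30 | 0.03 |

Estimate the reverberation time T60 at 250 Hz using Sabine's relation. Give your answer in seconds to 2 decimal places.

Summing Sᵢαᵢ: 1.500 + 22.440 + 0.900 → A = 24.840 sabins.
Volume V = 6 × 5 × 3 = 90 m³.
Sabine: RT60 = 0.161 × 90 / 24.840 = 0.58 s.

0.58 sec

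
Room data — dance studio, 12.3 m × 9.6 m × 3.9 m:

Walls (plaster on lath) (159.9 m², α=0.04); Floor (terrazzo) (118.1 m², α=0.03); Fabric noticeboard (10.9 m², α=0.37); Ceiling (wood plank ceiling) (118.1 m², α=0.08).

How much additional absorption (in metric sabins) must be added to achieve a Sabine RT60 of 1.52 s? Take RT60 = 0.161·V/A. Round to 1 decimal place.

Summing Sᵢαᵢ: 6.396 + 3.543 + 4.033 + 9.448 → A₁ = 23.420 sabins.
Target A₂ = 0.161·460.512/1.52 = 48.778 sabins (V = 460.512 m³).
Shortfall: 48.778 − 23.420 = 25.4 sabins.

25.4 sabins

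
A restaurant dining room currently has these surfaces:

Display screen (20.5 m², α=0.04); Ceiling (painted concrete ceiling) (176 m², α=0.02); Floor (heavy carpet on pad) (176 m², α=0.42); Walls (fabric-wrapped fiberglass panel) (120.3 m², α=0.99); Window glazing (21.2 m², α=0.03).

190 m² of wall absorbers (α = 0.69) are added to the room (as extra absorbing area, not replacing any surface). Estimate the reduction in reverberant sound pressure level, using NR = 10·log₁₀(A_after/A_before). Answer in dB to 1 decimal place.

2.2 dB

A_before = Σ Sᵢαᵢ = 20.5·0.04 + 176·0.02 + 176·0.42 + 120.3·0.99 + 21.2·0.03 = 197.993 sabins.
Added absorption = 190 × 0.69 = 131.100 sabins.
A_after = 197.993 + 131.100 = 329.093 sabins.
Reduction = 10 log₁₀(A_after/A_before) = 10 log₁₀(1.6621) = 2.2 dB.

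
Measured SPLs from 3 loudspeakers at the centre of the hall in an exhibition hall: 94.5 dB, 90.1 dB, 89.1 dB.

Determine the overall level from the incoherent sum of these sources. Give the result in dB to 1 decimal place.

Converting to relative power and adding: 10^(94.5/10) + 10^(90.1/10) + 10^(89.1/10) = 4.655e+09.
Back to dB: 10·log₁₀ Σ = 96.7 dB.

96.7 dB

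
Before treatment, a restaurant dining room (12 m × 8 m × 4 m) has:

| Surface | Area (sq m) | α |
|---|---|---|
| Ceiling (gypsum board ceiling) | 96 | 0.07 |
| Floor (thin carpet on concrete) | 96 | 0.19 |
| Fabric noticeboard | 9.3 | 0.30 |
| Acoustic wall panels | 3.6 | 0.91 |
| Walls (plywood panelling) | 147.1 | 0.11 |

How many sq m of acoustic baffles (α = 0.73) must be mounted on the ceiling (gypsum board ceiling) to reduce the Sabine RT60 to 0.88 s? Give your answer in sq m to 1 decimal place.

34.9

Total absorption A₁ = 96·0.07 + 96·0.19 + 9.3·0.30 + 3.6·0.91 + 147.1·0.11
  = 6.720 + 18.240 + 2.790 + 3.276 + 16.181 = 47.207 sq m sabins.
V = 384 m³. Target absorption A₂ = 0.161 × 384 / 0.88 = 70.255 sabins.
Absorption to add: 70.255 − 47.207 = 23.048 sabins.
Net gain per sq m: Δα = 0.73 − 0.07 = 0.66.
Panel area = 23.048 / 0.66 = 34.9 sq m.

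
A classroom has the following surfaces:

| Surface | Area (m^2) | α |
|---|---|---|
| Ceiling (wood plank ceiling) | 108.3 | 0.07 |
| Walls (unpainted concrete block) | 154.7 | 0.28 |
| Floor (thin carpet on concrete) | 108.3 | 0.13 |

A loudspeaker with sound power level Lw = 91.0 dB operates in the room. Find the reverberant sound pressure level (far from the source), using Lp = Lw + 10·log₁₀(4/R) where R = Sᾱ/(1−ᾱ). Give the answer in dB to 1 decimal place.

78.1 dB

Σ(Sᵢαᵢ) = 108.3×0.07 + 154.7×0.28 + 108.3×0.13 = 64.976; total area S = 371.3 m^2.
ᾱ = 64.976/371.3 = 0.1750; R = Sᾱ/(1−ᾱ) = 64.976/(1−0.1750) = 78.759 m^2.
Lp = Lw + 10 log₁₀(4/R) = 91.0 -12.94 = 78.1 dB.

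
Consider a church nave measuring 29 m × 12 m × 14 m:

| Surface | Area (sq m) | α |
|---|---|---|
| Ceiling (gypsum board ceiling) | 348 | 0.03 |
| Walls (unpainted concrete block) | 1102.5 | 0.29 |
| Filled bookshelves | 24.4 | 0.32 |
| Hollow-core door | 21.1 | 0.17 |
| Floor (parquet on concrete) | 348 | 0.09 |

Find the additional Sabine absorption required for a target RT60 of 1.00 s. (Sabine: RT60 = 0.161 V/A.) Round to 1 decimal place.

A₁ = Σ Sᵢαᵢ = 348·0.03 + 1102.5·0.29 + 24.4·0.32 + 21.1·0.17 + 348·0.09 = 372.880 sabins.
V = 4872 m³. Required absorption A₂ = 0.161 × 4872 / 1.00 = 784.392 sabins.
Additional absorption ΔA = 784.392 − 372.880 = 411.5 sabins.

411.5 sabins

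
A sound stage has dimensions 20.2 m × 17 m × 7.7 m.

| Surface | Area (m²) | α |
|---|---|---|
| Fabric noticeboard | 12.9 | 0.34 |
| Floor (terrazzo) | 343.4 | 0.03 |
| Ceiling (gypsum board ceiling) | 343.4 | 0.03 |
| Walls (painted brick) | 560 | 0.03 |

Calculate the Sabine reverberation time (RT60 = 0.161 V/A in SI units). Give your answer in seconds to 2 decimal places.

Total absorption A = 12.9*0.34 + 343.4*0.03 + 343.4*0.03 + 560*0.03
  = 4.386 + 10.302 + 10.302 + 16.800 = 41.790 m² sabins.
Volume V = 20.2 × 17 × 7.7 = 2644.18 m³.
RT60 = 0.161 · V / A = 0.161 × 2644.18 / 41.790 = 10.19 s.

10.19 sec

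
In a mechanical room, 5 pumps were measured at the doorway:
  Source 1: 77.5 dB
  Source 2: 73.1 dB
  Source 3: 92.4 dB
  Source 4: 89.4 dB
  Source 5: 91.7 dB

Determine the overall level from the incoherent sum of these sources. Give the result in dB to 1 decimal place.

Converting to relative power and adding: 10^(77.5/10) + 10^(73.1/10) + 10^(92.4/10) + 10^(89.4/10) + 10^(91.7/10) = 4.165e+09.
Back to dB: 10·log₁₀ Σ = 96.2 dB.

96.2 dB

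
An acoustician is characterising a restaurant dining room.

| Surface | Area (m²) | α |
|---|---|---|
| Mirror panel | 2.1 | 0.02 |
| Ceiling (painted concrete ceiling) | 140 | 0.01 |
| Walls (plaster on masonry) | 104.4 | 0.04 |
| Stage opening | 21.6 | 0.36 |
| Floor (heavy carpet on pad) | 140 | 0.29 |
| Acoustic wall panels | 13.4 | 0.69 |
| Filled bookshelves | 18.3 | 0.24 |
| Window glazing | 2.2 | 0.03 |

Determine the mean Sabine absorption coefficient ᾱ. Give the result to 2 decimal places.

S = Σ Sᵢ = 2.1 + 140 + 104.4 + 21.6 + 140 + 13.4 + 18.3 + 2.2 = 442.0 m².
Σ(Sᵢαᵢ) = 2.1·0.02 + 140·0.01 + 104.4·0.04 + 21.6·0.36 + 140·0.29 + 13.4·0.69 + 18.3·0.24 + 2.2·0.03 = 67.698.
ᾱ = A/S = 0.15.

0.15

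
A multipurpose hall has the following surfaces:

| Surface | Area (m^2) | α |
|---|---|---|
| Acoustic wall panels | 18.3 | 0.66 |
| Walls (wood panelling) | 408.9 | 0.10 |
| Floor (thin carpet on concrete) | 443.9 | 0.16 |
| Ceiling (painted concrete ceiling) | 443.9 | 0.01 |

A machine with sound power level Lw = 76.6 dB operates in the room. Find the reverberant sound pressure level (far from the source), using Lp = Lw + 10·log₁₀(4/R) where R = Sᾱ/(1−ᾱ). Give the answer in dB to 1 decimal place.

61.1 dB

A = 128.431 sabins; S = 1315.0 m^2.
ᾱ = 128.431/1315.0 = 0.0977; R = Sᾱ/(1−ᾱ) = 128.431/(1−0.0977) = 142.337 m^2.
Lp = 76.6 + 10·log₁₀(4/142.337) = 76.6 + (-15.51) = 61.1 dB.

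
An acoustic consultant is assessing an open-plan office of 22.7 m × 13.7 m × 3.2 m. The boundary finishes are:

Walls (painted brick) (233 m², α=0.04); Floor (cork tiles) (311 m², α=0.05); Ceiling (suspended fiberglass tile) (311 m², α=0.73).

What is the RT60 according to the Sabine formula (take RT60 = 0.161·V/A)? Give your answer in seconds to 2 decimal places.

Summing Sᵢαᵢ: 9.320 + 15.550 + 227.030 → A = 251.900 sabins.
V = 22.7·13.7·3.2 = 995.168 m³.
RT60 = 0.161 · V / A = 0.161 × 995.168 / 251.900 = 0.64 s.

0.64 s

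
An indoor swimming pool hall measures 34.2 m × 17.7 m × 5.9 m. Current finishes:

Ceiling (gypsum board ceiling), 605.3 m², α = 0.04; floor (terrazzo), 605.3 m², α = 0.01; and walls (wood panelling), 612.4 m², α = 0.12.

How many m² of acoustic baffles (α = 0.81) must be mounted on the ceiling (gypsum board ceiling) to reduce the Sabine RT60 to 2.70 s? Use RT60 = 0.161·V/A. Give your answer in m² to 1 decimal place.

Total absorption A₁ = 605.3·0.04 + 605.3·0.01 + 612.4·0.12
  = 24.212 + 6.053 + 73.488 = 103.753 m² sabins.
Required A₂ = 0.161·3571.506/2.70 = 212.968 sabins.
ΔA needed = 212.968 − 103.753 = 109.215 sabins.
Each m² of panel replacing the ceiling (gypsum board ceiling) adds (0.81 − 0.04) = 0.77 sabins.
Area = ΔA/Δα = 109.215/0.77 = 141.8 m².

141.8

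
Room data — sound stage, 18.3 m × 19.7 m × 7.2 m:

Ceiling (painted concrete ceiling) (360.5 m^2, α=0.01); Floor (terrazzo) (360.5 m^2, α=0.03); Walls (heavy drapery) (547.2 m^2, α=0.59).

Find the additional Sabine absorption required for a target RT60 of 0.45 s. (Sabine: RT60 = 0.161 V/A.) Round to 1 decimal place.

591.4 sabins

Equivalent absorption area: A₁ = 360.5*0.01 + 360.5*0.03 + 547.2*0.59 = 337.268 m^2.
For T = 0.45 s, need A₂ = 0.161·V/T = 0.161·2595.672/0.45 = 928.674 sabins.
Shortfall: 928.674 − 337.268 = 591.4 sabins.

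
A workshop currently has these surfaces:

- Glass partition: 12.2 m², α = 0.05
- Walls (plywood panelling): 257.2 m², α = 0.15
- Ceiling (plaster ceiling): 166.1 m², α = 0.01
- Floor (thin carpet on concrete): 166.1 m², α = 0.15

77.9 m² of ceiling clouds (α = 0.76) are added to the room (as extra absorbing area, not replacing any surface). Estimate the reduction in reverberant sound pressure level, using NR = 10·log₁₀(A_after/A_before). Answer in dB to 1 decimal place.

Summing Sᵢαᵢ: 0.610 + 38.580 + 1.661 + 24.915 → A_before = 65.766 sabins.
Added absorption = 77.9 × 0.76 = 59.204 sabins.
New total A_after = 124.970 sabins.
NR = 10·log₁₀(124.970/65.766) = 2.8 dB.

2.8 dB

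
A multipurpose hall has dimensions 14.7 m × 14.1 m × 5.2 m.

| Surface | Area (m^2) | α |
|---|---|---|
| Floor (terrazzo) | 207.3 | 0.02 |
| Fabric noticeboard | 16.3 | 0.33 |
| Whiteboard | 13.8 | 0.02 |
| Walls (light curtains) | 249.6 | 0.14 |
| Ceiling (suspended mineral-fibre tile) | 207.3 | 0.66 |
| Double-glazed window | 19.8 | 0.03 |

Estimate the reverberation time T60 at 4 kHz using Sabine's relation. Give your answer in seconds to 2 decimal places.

0.95 s

Total absorption A = 207.3*0.02 + 16.3*0.33 + 13.8*0.02 + 249.6*0.14 + 207.3*0.66 + 19.8*0.03
  = 4.146 + 5.379 + 0.276 + 34.944 + 136.818 + 0.594 = 182.157 m^2 sabins.
V = 14.7·14.1·5.2 = 1077.804 m³.
RT60 = 0.161 · V / A = 0.161 × 1077.804 / 182.157 = 0.95 s.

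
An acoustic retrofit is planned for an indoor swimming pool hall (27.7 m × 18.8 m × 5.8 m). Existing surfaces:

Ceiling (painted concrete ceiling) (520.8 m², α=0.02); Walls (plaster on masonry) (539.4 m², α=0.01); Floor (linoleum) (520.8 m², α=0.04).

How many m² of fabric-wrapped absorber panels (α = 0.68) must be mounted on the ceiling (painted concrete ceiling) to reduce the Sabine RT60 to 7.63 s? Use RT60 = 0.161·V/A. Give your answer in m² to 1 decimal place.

41.0

Summing Sᵢαᵢ: 10.416 + 5.394 + 20.832 → A₁ = 36.642 sabins.
V = 3020.408 m³. Target absorption A₂ = 0.161 × 3020.408 / 7.63 = 63.733 sabins.
Absorption to add: 63.733 − 36.642 = 27.091 sabins.
Each m² of panel replacing the ceiling (painted concrete ceiling) adds (0.68 − 0.02) = 0.66 sabins.
Area = ΔA/Δα = 27.091/0.66 = 41.0 m².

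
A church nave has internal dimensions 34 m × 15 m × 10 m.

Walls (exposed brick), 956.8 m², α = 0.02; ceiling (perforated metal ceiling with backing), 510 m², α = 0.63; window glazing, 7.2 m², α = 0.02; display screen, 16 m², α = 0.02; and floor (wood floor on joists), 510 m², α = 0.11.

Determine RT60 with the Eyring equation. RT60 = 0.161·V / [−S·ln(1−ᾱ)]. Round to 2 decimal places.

1.86 s

S = Σ Sᵢ = 2000.0 m².
Σ(Sᵢαᵢ) = 956.8×0.02 + 510×0.63 + 7.2×0.02 + 16×0.02 + 510×0.11 = 397.000.
ᾱ = 397.000 / 2000.0 = 0.1985.
Eyring denominator: −S ln(1−ᾱ) = 442.541.
V = 34 × 15 × 10 = 5100 m³.
T = 0.161·V/[−S·ln(1−ᾱ)] = 0.161·5100/442.541 = 1.86 s.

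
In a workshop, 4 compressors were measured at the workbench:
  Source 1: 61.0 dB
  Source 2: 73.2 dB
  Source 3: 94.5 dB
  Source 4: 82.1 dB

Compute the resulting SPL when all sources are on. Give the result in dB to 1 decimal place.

Σ 10^(Lᵢ/10) = 3.003e+09.
Combined level = 10 log₁₀(3.003e+09) = 94.8 dB.

94.8 dB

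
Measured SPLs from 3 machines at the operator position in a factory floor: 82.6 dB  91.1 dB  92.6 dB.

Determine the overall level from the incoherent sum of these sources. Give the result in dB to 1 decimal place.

Sum in the linear (power) domain: Σ 10^(Lᵢ/10) = 10^(82.6/10) + 10^(91.1/10) + 10^(92.6/10) = 3.29e+09.
Combined level = 10 log₁₀(3.29e+09) = 95.2 dB.

95.2 dB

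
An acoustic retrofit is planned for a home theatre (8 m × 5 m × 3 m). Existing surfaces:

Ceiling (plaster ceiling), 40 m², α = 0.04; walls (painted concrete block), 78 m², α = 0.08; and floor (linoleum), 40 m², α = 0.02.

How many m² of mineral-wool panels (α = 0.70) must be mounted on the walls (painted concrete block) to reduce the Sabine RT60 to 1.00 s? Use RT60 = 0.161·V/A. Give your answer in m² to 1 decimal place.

Equivalent absorption area: A₁ = 40×0.04 + 78×0.08 + 40×0.02 = 8.640 m².
V = 120 m³. Target absorption A₂ = 0.161 × 120 / 1.00 = 19.320 sabins.
Absorption to add: 19.320 − 8.640 = 10.680 sabins.
Net gain per m²: Δα = 0.70 − 0.08 = 0.62.
Area = ΔA/Δα = 10.680/0.62 = 17.2 m².

17.2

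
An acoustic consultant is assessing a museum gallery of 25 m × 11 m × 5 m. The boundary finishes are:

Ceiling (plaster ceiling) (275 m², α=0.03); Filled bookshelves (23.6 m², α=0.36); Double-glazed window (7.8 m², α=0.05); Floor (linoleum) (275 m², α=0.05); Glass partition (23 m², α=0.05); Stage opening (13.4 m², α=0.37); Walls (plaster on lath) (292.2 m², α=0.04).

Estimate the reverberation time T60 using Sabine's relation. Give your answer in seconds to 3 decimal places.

4.547 s

A = Σ Sᵢαᵢ = 275·0.03 + 23.6·0.36 + 7.8·0.05 + 275·0.05 + 23·0.05 + 13.4·0.37 + 292.2·0.04 = 48.682 sabins.
Volume V = 25 × 11 × 5 = 1375 m³.
T = 0.161 V/A = 0.161·1375/48.682 = 4.547 s.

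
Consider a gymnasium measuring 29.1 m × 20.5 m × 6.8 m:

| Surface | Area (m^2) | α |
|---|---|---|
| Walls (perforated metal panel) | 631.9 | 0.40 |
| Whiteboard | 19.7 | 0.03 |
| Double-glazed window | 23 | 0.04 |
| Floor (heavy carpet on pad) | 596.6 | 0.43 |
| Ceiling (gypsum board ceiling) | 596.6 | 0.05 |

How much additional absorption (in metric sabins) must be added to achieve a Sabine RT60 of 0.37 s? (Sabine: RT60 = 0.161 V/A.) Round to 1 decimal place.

Equivalent absorption area: A₁ = 631.9×0.40 + 19.7×0.03 + 23×0.04 + 596.6×0.43 + 596.6×0.05 = 540.639 m^2.
Target A₂ = 0.161·4056.54/0.37 = 1765.143 sabins (V = 4056.54 m³).
Additional absorption ΔA = 1765.143 − 540.639 = 1224.5 sabins.

1224.5 sabins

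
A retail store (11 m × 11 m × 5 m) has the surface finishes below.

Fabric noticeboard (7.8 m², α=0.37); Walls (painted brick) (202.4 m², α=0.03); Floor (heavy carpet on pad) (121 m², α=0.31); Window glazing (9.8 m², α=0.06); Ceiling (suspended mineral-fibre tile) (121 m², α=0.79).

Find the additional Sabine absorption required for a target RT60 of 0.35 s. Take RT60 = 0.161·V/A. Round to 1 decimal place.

135.7 sabins

A₁ = Σ Sᵢαᵢ = 7.8*0.37 + 202.4*0.03 + 121*0.31 + 9.8*0.06 + 121*0.79 = 142.646 sabins.
V = 605 m³. Required absorption A₂ = 0.161 × 605 / 0.35 = 278.300 sabins.
ΔA = A₂ − A₁ = 278.300 − 142.646 = 135.7 sabins.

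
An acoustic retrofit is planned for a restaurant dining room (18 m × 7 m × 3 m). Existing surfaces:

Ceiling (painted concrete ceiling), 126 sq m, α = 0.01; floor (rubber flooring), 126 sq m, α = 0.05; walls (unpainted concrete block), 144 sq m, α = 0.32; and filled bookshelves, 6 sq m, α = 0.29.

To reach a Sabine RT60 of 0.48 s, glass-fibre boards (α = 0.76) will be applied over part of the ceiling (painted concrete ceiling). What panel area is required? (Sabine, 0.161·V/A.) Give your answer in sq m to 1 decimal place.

Total absorption A₁ = 126×0.01 + 126×0.05 + 144×0.32 + 6×0.29
  = 1.260 + 6.300 + 46.080 + 1.740 = 55.380 sq m sabins.
Required A₂ = 0.161·378/0.48 = 126.788 sabins.
Absorption to add: 126.788 − 55.380 = 71.407 sabins.
Each sq m of panel replacing the ceiling (painted concrete ceiling) adds (0.76 − 0.01) = 0.75 sabins.
Area = ΔA/Δα = 71.407/0.75 = 95.2 sq m.

95.2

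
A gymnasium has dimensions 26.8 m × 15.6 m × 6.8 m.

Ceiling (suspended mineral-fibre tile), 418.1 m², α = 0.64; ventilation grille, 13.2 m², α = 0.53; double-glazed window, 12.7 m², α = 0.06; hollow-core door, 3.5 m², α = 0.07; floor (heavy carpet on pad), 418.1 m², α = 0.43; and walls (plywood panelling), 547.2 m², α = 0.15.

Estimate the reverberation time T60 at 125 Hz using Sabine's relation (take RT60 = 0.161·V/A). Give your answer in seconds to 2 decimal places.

0.85 s

Summing Sᵢαᵢ: 267.584 + 6.996 + 0.762 + 0.245 + 179.783 + 82.080 → A = 537.450 sabins.
Volume V = 26.8 × 15.6 × 6.8 = 2842.944 m³.
RT60 = 0.161 · V / A = 0.161 × 2842.944 / 537.450 = 0.85 s.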